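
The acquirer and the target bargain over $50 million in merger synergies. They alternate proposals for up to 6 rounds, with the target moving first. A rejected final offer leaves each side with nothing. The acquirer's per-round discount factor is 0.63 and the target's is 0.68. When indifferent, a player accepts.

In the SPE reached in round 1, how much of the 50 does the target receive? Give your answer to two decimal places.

29.82

Round 6 (the acquirer proposes): the target will accept anything ≥ 0, so the acquirer offers 0 and keeps 50.
Round 5 (the target proposes): the acquirer can get 50 next round, worth 0.63 × 50 = 31.5 now. The target offers 31.5 and keeps 50 − 31.5 = 18.5.
Round 4 (the acquirer proposes): the target can get 18.5 next round, worth 0.68 × 18.5 = 12.58 now, so the acquirer offers 12.58, keeping 37.42.
Round 3 (the target proposes): the acquirer can get 37.42 next round, worth 0.63 × 37.42 = 23.5746 now; the target offers that and keeps 26.4254.
Round 2 (the acquirer proposes): the target can get 26.4254 next round, worth 0.68 × 26.4254 = 17.969272 now, so the acquirer offers 17.969272, keeping 32.030728.
Round 1 (the target proposes): the acquirer can get 32.030728 next round, worth 0.63 × 32.030728 = 20.17935864 now. The target offers 20.17935864 and keeps 50 − 20.17935864 = 29.82064136.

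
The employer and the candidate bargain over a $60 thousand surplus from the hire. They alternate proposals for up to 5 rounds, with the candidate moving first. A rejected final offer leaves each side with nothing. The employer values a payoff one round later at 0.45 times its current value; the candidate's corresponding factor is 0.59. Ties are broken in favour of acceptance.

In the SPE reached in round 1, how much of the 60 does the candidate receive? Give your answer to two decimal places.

By backward induction:
Round 5 (the candidate proposes): rejection yields 0 for the employer; the candidate offers 0 and keeps 60.
Round 4 (the employer proposes): the candidate can get 60 next round, worth 0.59 × 60 = 35.4 now; the employer offers that and keeps 24.6.
Round 3 (the candidate proposes): the employer can get 24.6 next round, worth 0.45 × 24.6 = 11.07 now, so the candidate offers 11.07, keeping 48.93.
Round 2 (the employer proposes): the candidate can get 48.93 next round, worth 0.59 × 48.93 = 28.8687 now. The employer offers 28.8687 and keeps 60 − 28.8687 = 31.1313.
Round 1 (the candidate proposes): the employer can get 31.1313 next round, worth 0.45 × 31.1313 = 14.009085 now, so the candidate offers 14.009085, keeping 45.990915.

45.99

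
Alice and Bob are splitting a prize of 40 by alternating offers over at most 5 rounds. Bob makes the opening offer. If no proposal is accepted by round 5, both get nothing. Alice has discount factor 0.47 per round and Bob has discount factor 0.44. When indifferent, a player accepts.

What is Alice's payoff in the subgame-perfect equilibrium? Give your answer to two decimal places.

Round 5 (Bob proposes): rejection yields 0 for Alice; Bob offers 0 and keeps 40.
Round 4 (Alice proposes): Bob can get 40 next round, worth 0.44 × 40 = 17.6 now, so Alice offers 17.6, keeping 22.4.
Round 3 (Bob proposes): Alice can get 22.4 next round, worth 0.47 × 22.4 = 10.528 now. Bob offers 10.528 and keeps 40 − 10.528 = 29.472.
Round 2 (Alice proposes): Bob can get 29.472 next round, worth 0.44 × 29.472 = 12.96768 now. Alice offers 12.96768 and keeps 40 − 12.96768 = 27.03232.
Round 1 (Bob proposes): Alice can get 27.03232 next round, worth 0.47 × 27.03232 = 12.7051904 now; Bob offers that and keeps 27.2948096.

12.71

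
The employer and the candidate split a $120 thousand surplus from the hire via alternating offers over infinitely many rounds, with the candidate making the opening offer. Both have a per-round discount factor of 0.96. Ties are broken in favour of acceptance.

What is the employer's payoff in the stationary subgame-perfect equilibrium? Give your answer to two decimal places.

In a stationary SPE each proposer offers the other exactly their discounted continuation value.
If the candidate keeps x when proposing and the employer keeps y when proposing, then x = 120 − 0.96y and y = 120 − 0.96x.
Solving: x = 120(1 − 0.96) / (1 − 0.96·0.96) = 4.8 / 0.0784 ≈ 61.2245.
The employer gets 120 − 61.2245 ≈ 58.7755.

58.78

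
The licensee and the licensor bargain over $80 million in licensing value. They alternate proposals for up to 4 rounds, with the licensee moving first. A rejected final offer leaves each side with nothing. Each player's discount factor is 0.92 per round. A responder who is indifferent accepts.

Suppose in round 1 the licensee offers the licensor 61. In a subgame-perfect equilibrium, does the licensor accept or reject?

Round 4 (the licensor proposes): rejection yields 0 for the licensee; the licensor offers 0 and keeps 80.
Round 3 (the licensee proposes): the licensor can get 80 next round, worth 0.92 × 80 = 73.6 now, so the licensee offers 73.6, keeping 6.4.
Round 2 (the licensor proposes): the licensee can get 6.4 next round, worth 0.92 × 6.4 = 5.888 now; the licensor offers that and keeps 74.112.
So by rejecting in round 1, the licensor gets 74.112 next round, worth 0.92 × 74.112 = 68.18304 now.
Offer 61 < 68.18304, so the licensor rejects.

Reject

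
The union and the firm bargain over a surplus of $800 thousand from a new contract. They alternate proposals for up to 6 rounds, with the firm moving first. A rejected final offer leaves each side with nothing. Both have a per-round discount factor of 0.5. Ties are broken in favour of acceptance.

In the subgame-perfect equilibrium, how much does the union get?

Round 6 (the union proposes): the firm will accept anything ≥ 0, so the union offers 0 and keeps 800.
Round 5 (the firm proposes): the union can get 800 next round, worth 0.5 × 800 = 400 now. The firm offers 400 and keeps 800 − 400 = 400.
Round 4 (the union proposes): the firm can get 400 next round, worth 0.5 × 400 = 200 now, so the union offers 200, keeping 600.
Round 3 (the firm proposes): the union can get 600 next round, worth 0.5 × 600 = 300 now. The firm offers 300 and keeps 800 − 300 = 500.
Round 2 (the union proposes): the firm can get 500 next round, worth 0.5 × 500 = 250 now. The union offers 250 and keeps 800 − 250 = 550.
Round 1 (the firm proposes): the union can get 550 next round, worth 0.5 × 550 = 275 now. The firm offers 275 and keeps 800 − 275 = 525.

275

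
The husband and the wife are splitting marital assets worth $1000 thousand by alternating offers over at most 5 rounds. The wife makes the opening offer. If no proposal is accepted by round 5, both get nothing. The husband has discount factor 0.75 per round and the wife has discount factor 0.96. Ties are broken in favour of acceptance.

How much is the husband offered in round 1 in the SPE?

51.6

Round 5 (the wife proposes): the husband will accept anything ≥ 0, so the wife offers 0 and keeps 1000.
Round 4 (the husband proposes): the wife can get 1000 next round, worth 0.96 × 1000 = 960 now, so the husband offers 960, keeping 40.
Round 3 (the wife proposes): the husband can get 40 next round, worth 0.75 × 40 = 30 now, so the wife offers 30, keeping 970.
Round 2 (the husband proposes): the wife can get 970 next round, worth 0.96 × 970 = 931.2 now. The husband offers 931.2 and keeps 1000 − 931.2 = 68.8.
Round 1 (the wife proposes): the husband can get 68.8 next round, worth 0.75 × 68.8 = 51.6 now. The wife offers 51.6 and keeps 1000 − 51.6 = 948.4.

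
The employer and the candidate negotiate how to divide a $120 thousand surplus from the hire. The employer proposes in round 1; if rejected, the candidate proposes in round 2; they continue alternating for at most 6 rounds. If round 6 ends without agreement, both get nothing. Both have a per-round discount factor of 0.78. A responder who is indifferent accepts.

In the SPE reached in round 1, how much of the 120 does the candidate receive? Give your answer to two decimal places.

67.77

Round 6 (the candidate proposes): the employer will accept anything ≥ 0, so the candidate offers 0 and keeps 120.
Round 5 (the employer proposes): the candidate can get 120 next round, worth 0.78 × 120 = 93.6 now. The employer offers 93.6 and keeps 120 − 93.6 = 26.4.
Round 4 (the candidate proposes): the employer can get 26.4 next round, worth 0.78 × 26.4 = 20.592 now; the candidate offers that and keeps 99.408.
Round 3 (the employer proposes): the candidate can get 99.408 next round, worth 0.78 × 99.408 = 77.53824 now. The employer offers 77.53824 and keeps 120 − 77.53824 = 42.46176.
Round 2 (the candidate proposes): the employer can get 42.46176 next round, worth 0.78 × 42.46176 = 33.1201728 now; the candidate offers that and keeps 86.8798272.
Round 1 (the employer proposes): the candidate can get 86.8798272 next round, worth 0.78 × 86.8798272 = 67.766265216 now, so the employer offers 67.766265216, keeping 52.233734784.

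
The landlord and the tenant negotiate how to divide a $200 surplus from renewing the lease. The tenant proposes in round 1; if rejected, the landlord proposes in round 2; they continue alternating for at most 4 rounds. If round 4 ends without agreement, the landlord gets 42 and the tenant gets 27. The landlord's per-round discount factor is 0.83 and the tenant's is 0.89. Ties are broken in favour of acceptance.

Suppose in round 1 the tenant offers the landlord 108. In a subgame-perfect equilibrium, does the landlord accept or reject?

Reject

Round 4 (the landlord proposes): the tenant gets 27 if talks fail, so the landlord offers 27 and keeps 173.
Round 3 (the tenant proposes): the landlord can get 173 next round, worth 0.83 × 173 = 143.59 now. The tenant offers 143.59 and keeps 200 − 143.59 = 56.41.
Round 2 (the landlord proposes): the tenant can get 56.41 next round, worth 0.89 × 56.41 = 50.2049 now, so the landlord offers 50.2049, keeping 149.7951.
So by rejecting in round 1, the landlord gets 149.7951 next round, worth 0.83 × 149.7951 = 124.329933 now.
Offer 108 < 124.329933, so the landlord rejects.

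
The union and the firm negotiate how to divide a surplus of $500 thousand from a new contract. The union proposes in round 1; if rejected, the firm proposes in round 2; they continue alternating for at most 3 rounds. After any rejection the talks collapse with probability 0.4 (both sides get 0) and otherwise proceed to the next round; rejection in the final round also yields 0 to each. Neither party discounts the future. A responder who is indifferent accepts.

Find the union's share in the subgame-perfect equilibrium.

380

Round 3 (the union proposes): the firm will accept anything ≥ 0, so the union offers 0 and keeps 500.
Round 2 (the firm proposes): rejecting gives the union an expected 0.6 × 500 = 300, so the firm offers 300, keeping 200.
Round 1 (the union proposes): rejecting gives the firm an expected 0.6 × 200 = 120, so the union offers 120, keeping 380.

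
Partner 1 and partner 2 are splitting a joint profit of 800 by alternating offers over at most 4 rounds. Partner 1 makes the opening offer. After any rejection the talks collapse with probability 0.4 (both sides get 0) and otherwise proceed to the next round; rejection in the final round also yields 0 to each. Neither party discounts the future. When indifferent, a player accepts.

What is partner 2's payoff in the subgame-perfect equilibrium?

Round 4 (partner 2 proposes): rejection yields 0 for partner 1; partner 2 offers 0 and keeps 800.
Round 3 (partner 1 proposes): rejecting gives partner 2 an expected 0.6 × 800 = 480. Partner 1 offers 480 and keeps 800 − 480 = 320.
Round 2 (partner 2 proposes): rejecting gives partner 1 an expected 0.6 × 320 = 192, so partner 2 offers 192, keeping 608.
Round 1 (partner 1 proposes): rejecting gives partner 2 an expected 0.6 × 608 = 364.8, so partner 1 offers 364.8, keeping 435.2.

364.8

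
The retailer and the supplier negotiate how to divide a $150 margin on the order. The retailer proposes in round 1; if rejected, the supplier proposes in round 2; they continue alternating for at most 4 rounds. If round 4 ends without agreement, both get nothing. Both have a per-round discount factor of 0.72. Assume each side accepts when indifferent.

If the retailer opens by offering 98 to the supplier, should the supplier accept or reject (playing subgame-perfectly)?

Accept

Round 4 (the supplier proposes): the retailer will accept anything ≥ 0, so the supplier offers 0 and keeps 150.
Round 3 (the retailer proposes): the supplier can get 150 next round, worth 0.72 × 150 = 108 now. The retailer offers 108 and keeps 150 − 108 = 42.
Round 2 (the supplier proposes): the retailer can get 42 next round, worth 0.72 × 42 = 30.24 now. The supplier offers 30.24 and keeps 150 − 30.24 = 119.76.
So by rejecting in round 1, the supplier gets 119.76 next round, worth 0.72 × 119.76 = 86.2272 now.
Offer 98 ≥ 86.2272, so the supplier accepts.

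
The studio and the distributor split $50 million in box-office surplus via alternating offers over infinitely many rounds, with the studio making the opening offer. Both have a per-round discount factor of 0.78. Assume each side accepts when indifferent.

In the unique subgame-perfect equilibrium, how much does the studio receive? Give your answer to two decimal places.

Let x be the studio's share when the studio proposes and y be the distributor's share when the distributor proposes.
The distributor accepts iff offered ≥ 0.78·y, so x = 50 − 0.78y. Symmetrically y = 50 − 0.78x.
Substituting: x = 50 − 0.78(50 − 0.78x), giving x(1 − 0.78·0.78) = 50(1 − 0.78).
So x = 50 × 0.22 / 0.3916 ≈ 28.0899, and the distributor receives 50 − x ≈ 21.9101.

28.09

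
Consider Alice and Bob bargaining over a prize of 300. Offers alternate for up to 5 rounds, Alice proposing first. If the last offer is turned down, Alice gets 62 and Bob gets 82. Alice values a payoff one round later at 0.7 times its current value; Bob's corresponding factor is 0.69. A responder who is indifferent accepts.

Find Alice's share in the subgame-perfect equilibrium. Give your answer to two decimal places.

Work backward from the last round.
Round 5 (Alice proposes): Bob gets 82 if talks fail, so Alice offers 82 and keeps 218.
Round 4 (Bob proposes): Alice can get 218 next round, worth 0.7 × 218 = 152.6 now; Bob offers that and keeps 147.4.
Round 3 (Alice proposes): Bob can get 147.4 next round, worth 0.69 × 147.4 = 101.706 now. Alice offers 101.706 and keeps 300 − 101.706 = 198.294.
Round 2 (Bob proposes): Alice can get 198.294 next round, worth 0.7 × 198.294 = 138.8058 now; Bob offers that and keeps 161.1942.
Round 1 (Alice proposes): Bob can get 161.1942 next round, worth 0.69 × 161.1942 = 111.223998 now, so Alice offers 111.223998, keeping 188.776002.

188.78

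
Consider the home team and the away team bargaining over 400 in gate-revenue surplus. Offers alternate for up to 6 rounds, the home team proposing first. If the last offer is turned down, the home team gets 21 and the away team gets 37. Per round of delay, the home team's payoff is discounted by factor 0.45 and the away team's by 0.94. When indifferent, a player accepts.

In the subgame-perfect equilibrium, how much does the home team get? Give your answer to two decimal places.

Round 6 (the away team proposes): the home team gets 21 if talks fail, so the away team offers 21 and keeps 379.
Round 5 (the home team proposes): the away team can get 379 next round, worth 0.94 × 379 = 356.26 now; the home team offers that and keeps 43.74.
Round 4 (the away team proposes): the home team can get 43.74 next round, worth 0.45 × 43.74 = 19.683 now; the away team offers that and keeps 380.317.
Round 3 (the home team proposes): the away team can get 380.317 next round, worth 0.94 × 380.317 = 357.49798 now, so the home team offers 357.49798, keeping 42.50202.
Round 2 (the away team proposes): the home team can get 42.50202 next round, worth 0.45 × 42.50202 = 19.125909 now, so the away team offers 19.125909, keeping 380.874091.
Round 1 (the home team proposes): the away team can get 380.874091 next round, worth 0.94 × 380.874091 = 358.02164554 now, so the home team offers 358.02164554, keeping 41.97835446.

41.98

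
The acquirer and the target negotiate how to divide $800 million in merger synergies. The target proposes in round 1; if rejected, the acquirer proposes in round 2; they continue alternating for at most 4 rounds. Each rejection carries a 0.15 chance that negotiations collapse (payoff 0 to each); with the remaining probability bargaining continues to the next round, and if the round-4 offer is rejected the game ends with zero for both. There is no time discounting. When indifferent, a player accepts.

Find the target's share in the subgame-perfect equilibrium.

206.7

Round 4 (the acquirer proposes): the target will accept anything ≥ 0, so the acquirer offers 0 and keeps 800.
Round 3 (the target proposes): rejecting gives the acquirer an expected 0.85 × 800 = 680, so the target offers 680, keeping 120.
Round 2 (the acquirer proposes): rejecting gives the target an expected 0.85 × 120 = 102, so the acquirer offers 102, keeping 698.
Round 1 (the target proposes): rejecting gives the acquirer an expected 0.85 × 698 = 593.3, so the target offers 593.3, keeping 206.7.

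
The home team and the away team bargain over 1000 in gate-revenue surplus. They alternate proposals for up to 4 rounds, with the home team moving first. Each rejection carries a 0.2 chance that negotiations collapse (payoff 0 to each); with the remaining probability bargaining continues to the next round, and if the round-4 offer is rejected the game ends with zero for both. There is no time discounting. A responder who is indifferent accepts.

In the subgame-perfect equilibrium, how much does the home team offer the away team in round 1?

672

By backward induction:
Round 4 (the away team proposes): rejection yields 0 for the home team; the away team offers 0 and keeps 1000.
Round 3 (the home team proposes): rejecting gives the away team an expected 0.8 × 1000 = 800, so the home team offers 800, keeping 200.
Round 2 (the away team proposes): rejecting gives the home team an expected 0.8 × 200 = 160. The away team offers 160 and keeps 1000 − 160 = 840.
Round 1 (the home team proposes): rejecting gives the away team an expected 0.8 × 840 = 672, so the home team offers 672, keeping 328.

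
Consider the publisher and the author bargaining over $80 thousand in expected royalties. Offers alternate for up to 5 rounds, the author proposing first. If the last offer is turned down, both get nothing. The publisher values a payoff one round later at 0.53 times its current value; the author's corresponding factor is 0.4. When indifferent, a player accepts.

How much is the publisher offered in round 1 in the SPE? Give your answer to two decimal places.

Round 5 (the author proposes): rejection yields 0 for the publisher; the author offers 0 and keeps 80.
Round 4 (the publisher proposes): the author can get 80 next round, worth 0.4 × 80 = 32 now, so the publisher offers 32, keeping 48.
Round 3 (the author proposes): the publisher can get 48 next round, worth 0.53 × 48 = 25.44 now; the author offers that and keeps 54.56.
Round 2 (the publisher proposes): the author can get 54.56 next round, worth 0.4 × 54.56 = 21.824 now; the publisher offers that and keeps 58.176.
Round 1 (the author proposes): the publisher can get 58.176 next round, worth 0.53 × 58.176 = 30.83328 now, so the author offers 30.83328, keeping 49.16672.

30.83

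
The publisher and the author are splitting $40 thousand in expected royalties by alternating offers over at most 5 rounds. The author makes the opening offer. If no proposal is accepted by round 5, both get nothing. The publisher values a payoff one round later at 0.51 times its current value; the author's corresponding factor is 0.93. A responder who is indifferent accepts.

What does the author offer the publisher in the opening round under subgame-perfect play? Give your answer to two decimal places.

Round 5 (the author proposes): the publisher will accept anything ≥ 0, so the author offers 0 and keeps 40.
Round 4 (the publisher proposes): the author can get 40 next round, worth 0.93 × 40 = 37.2 now, so the publisher offers 37.2, keeping 2.8.
Round 3 (the author proposes): the publisher can get 2.8 next round, worth 0.51 × 2.8 = 1.428 now; the author offers that and keeps 38.572.
Round 2 (the publisher proposes): the author can get 38.572 next round, worth 0.93 × 38.572 = 35.87196 now. The publisher offers 35.87196 and keeps 40 − 35.87196 = 4.12804.
Round 1 (the author proposes): the publisher can get 4.12804 next round, worth 0.51 × 4.12804 = 2.1053004 now, so the author offers 2.1053004, keeping 37.8946996.

2.11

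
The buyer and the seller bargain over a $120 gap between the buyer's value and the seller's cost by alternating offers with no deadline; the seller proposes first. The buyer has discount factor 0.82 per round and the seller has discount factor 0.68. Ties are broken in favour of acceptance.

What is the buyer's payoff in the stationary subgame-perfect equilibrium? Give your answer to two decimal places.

71.18

When the seller proposes, the buyer accepts any offer worth at least 0.82 times what the buyer would get by proposing next round; and vice versa.
This gives x = 120 − 0.82y and y = 120 − 0.68x, where x and y are each side's share when it proposes.
Hence (1 − 0.82·0.68)x = 120(1 − 0.82), i.e. 0.4424·x = 21.6.
x ≈ 48.8246; the buyer's share is 120 − x ≈ 71.1754.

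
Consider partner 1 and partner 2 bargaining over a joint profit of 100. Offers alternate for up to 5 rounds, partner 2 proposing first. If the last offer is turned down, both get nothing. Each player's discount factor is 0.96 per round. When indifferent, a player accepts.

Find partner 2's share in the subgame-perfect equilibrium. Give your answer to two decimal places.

Work backward from the last round.
Round 5 (partner 2 proposes): partner 1 will accept anything ≥ 0, so partner 2 offers 0 and keeps 100.
Round 4 (partner 1 proposes): partner 2 can get 100 next round, worth 0.96 × 100 = 96 now. Partner 1 offers 96 and keeps 100 − 96 = 4.
Round 3 (partner 2 proposes): partner 1 can get 4 next round, worth 0.96 × 4 = 3.84 now, so partner 2 offers 3.84, keeping 96.16.
Round 2 (partner 1 proposes): partner 2 can get 96.16 next round, worth 0.96 × 96.16 = 92.3136 now. Partner 1 offers 92.3136 and keeps 100 − 92.3136 = 7.6864.
Round 1 (partner 2 proposes): partner 1 can get 7.6864 next round, worth 0.96 × 7.6864 = 7.378944 now, so partner 2 offers 7.378944, keeping 92.621056.

92.62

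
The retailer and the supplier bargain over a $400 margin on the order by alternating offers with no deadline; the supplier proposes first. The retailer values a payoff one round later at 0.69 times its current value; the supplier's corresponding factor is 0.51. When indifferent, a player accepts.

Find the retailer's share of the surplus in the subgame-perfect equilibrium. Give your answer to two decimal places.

208.67

In a stationary SPE each proposer offers the other exactly their discounted continuation value.
If the supplier keeps x when proposing and the retailer keeps y when proposing, then x = 400 − 0.69y and y = 400 − 0.51x.
Solving: x = 400(1 − 0.69) / (1 − 0.51·0.69) = 124 / 0.6481 ≈ 191.3285.
The retailer gets 400 − 191.3285 ≈ 208.6715.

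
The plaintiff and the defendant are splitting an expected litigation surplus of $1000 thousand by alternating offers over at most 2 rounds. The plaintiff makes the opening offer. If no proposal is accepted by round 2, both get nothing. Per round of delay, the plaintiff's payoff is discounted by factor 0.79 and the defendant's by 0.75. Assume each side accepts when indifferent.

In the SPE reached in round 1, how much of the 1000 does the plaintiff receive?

Work backward from the last round.
Round 2 (the defendant proposes): the plaintiff will accept anything ≥ 0, so the defendant offers 0 and keeps 1000.
Round 1 (the plaintiff proposes): the defendant can get 1000 next round, worth 0.75 × 1000 = 750 now, so the plaintiff offers 750, keeping 250.

250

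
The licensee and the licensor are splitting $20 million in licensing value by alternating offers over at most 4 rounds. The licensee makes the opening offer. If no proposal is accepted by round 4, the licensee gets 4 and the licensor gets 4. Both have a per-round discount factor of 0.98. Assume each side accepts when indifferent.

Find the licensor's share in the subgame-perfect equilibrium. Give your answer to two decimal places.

15.45

Round 4 (the licensor proposes): the licensee gets 4 if talks fail, so the licensor offers 4 and keeps 16.
Round 3 (the licensee proposes): the licensor can get 16 next round, worth 0.98 × 16 = 15.68 now, so the licensee offers 15.68, keeping 4.32.
Round 2 (the licensor proposes): the licensee can get 4.32 next round, worth 0.98 × 4.32 = 4.2336 now. The licensor offers 4.2336 and keeps 20 − 4.2336 = 15.7664.
Round 1 (the licensee proposes): the licensor can get 15.7664 next round, worth 0.98 × 15.7664 = 15.451072 now; the licensee offers that and keeps 4.548928.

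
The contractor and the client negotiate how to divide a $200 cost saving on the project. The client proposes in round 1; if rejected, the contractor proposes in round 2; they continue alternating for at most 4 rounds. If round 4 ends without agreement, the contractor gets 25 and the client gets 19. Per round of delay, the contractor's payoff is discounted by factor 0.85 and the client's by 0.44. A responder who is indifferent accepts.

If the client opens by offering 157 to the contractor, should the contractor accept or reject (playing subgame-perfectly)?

Round 4 (the contractor proposes): the client gets 19 if talks fail, so the contractor offers 19 and keeps 181.
Round 3 (the client proposes): the contractor can get 181 next round, worth 0.85 × 181 = 153.85 now, so the client offers 153.85, keeping 46.15.
Round 2 (the contractor proposes): the client can get 46.15 next round, worth 0.44 × 46.15 = 20.306 now; the contractor offers that and keeps 179.694.
So by rejecting in round 1, the contractor gets 179.694 next round, worth 0.85 × 179.694 = 152.7399 now.
Offer 157 ≥ 152.7399, so the contractor accepts.

Accept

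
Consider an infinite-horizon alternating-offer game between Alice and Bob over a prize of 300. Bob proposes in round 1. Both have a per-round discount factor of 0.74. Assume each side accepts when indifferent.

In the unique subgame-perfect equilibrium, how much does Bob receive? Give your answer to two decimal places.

When Bob proposes, Alice accepts any offer worth at least 0.74 times what Alice would get by proposing next round; and vice versa.
This gives x = 300 − 0.74y and y = 300 − 0.74x, where x and y are each side's share when it proposes.
Hence (1 − 0.74·0.74)x = 300(1 − 0.74), i.e. 0.4524·x = 78.
x ≈ 172.4138; Alice's share is 300 − x ≈ 127.5862.

172.41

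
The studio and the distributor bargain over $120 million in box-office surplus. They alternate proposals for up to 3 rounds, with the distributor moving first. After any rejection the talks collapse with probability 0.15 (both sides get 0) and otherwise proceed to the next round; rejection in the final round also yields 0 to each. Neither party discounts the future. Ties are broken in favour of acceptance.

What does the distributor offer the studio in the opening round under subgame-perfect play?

15.3

By backward induction:
Round 3 (the distributor proposes): rejection yields 0 for the studio; the distributor offers 0 and keeps 120.
Round 2 (the studio proposes): rejecting gives the distributor an expected 0.85 × 120 = 102. The studio offers 102 and keeps 120 − 102 = 18.
Round 1 (the distributor proposes): rejecting gives the studio an expected 0.85 × 18 = 15.3; the distributor offers that and keeps 104.7.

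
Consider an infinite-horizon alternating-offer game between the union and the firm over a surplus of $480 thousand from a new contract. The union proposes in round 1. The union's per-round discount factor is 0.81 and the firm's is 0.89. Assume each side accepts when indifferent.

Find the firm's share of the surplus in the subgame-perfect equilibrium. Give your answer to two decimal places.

290.82

When the union proposes, the firm accepts any offer worth at least 0.89 times what the firm would get by proposing next round; and vice versa.
This gives x = 480 − 0.89y and y = 480 − 0.81x, where x and y are each side's share when it proposes.
Hence (1 − 0.89·0.81)x = 480(1 − 0.89), i.e. 0.2791·x = 52.8.
x ≈ 189.1795; the firm's share is 480 − x ≈ 290.8205.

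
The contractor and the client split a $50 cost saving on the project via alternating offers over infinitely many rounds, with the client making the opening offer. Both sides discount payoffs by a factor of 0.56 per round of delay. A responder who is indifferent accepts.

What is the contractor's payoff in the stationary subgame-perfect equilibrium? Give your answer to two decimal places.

When the client proposes, the contractor accepts any offer worth at least 0.56 times what the contractor would get by proposing next round; and vice versa.
This gives x = 50 − 0.56y and y = 50 − 0.56x, where x and y are each side's share when it proposes.
Hence (1 − 0.56·0.56)x = 50(1 − 0.56), i.e. 0.6864·x = 22.
x ≈ 32.0513; the contractor's share is 50 − x ≈ 17.9487.

17.95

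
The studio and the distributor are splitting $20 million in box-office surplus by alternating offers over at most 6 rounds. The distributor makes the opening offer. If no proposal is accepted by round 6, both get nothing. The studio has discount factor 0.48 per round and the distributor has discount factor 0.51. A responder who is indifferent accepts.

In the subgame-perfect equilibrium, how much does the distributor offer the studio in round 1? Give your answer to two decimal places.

6.43

Solve by backward induction from round 6.
Round 6 (the studio proposes): the distributor will accept anything ≥ 0, so the studio offers 0 and keeps 20.
Round 5 (the distributor proposes): the studio can get 20 next round, worth 0.48 × 20 = 9.6 now. The distributor offers 9.6 and keeps 20 − 9.6 = 10.4.
Round 4 (the studio proposes): the distributor can get 10.4 next round, worth 0.51 × 10.4 = 5.304 now, so the studio offers 5.304, keeping 14.696.
Round 3 (the distributor proposes): the studio can get 14.696 next round, worth 0.48 × 14.696 = 7.05408 now, so the distributor offers 7.05408, keeping 12.94592.
Round 2 (the studio proposes): the distributor can get 12.94592 next round, worth 0.51 × 12.94592 = 6.6024192 now, so the studio offers 6.6024192, keeping 13.3975808.
Round 1 (the distributor proposes): the studio can get 13.3975808 next round, worth 0.48 × 13.3975808 = 6.430838784 now; the distributor offers that and keeps 13.569161216.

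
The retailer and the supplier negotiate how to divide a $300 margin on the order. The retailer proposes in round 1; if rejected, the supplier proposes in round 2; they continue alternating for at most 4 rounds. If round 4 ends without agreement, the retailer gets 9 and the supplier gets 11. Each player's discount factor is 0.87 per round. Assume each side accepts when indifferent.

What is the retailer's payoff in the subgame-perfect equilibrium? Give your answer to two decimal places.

By backward induction:
Round 4 (the supplier proposes): the retailer gets 9 if talks fail, so the supplier offers 9 and keeps 291.
Round 3 (the retailer proposes): the supplier can get 291 next round, worth 0.87 × 291 = 253.17 now, so the retailer offers 253.17, keeping 46.83.
Round 2 (the supplier proposes): the retailer can get 46.83 next round, worth 0.87 × 46.83 = 40.7421 now; the supplier offers that and keeps 259.2579.
Round 1 (the retailer proposes): the supplier can get 259.2579 next round, worth 0.87 × 259.2579 = 225.554373 now, so the retailer offers 225.554373, keeping 74.445627.

74.45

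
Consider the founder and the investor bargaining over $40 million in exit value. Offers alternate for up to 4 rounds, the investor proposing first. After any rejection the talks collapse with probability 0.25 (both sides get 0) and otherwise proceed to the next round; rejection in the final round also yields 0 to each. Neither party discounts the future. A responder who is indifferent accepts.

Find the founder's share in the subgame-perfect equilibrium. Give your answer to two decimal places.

Round 4 (the founder proposes): the investor will accept anything ≥ 0, so the founder offers 0 and keeps 40.
Round 3 (the investor proposes): rejecting gives the founder an expected 0.75 × 40 = 30; the investor offers that and keeps 10.
Round 2 (the founder proposes): rejecting gives the investor an expected 0.75 × 10 = 7.5. The founder offers 7.5 and keeps 40 − 7.5 = 32.5.
Round 1 (the investor proposes): rejecting gives the founder an expected 0.75 × 32.5 = 24.375. The investor offers 24.375 and keeps 40 − 24.375 = 15.625.

24.38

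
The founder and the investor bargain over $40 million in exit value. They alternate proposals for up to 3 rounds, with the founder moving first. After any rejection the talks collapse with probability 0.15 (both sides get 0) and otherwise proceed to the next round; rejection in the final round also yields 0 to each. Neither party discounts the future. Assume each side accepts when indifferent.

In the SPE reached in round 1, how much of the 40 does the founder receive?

34.9

By backward induction:
Round 3 (the founder proposes): rejection yields 0 for the investor; the founder offers 0 and keeps 40.
Round 2 (the investor proposes): rejecting gives the founder an expected 0.85 × 40 = 34. The investor offers 34 and keeps 40 − 34 = 6.
Round 1 (the founder proposes): rejecting gives the investor an expected 0.85 × 6 = 5.1; the founder offers that and keeps 34.9.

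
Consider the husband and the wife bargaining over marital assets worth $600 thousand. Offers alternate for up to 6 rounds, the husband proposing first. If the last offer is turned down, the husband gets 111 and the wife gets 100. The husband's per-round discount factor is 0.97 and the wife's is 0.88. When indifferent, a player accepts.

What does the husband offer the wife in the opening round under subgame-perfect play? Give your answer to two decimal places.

342.91

Solve by backward induction from round 6.
Round 6 (the wife proposes): the husband gets 111 if talks fail, so the wife offers 111 and keeps 489.
Round 5 (the husband proposes): the wife can get 489 next round, worth 0.88 × 489 = 430.32 now, so the husband offers 430.32, keeping 169.68.
Round 4 (the wife proposes): the husband can get 169.68 next round, worth 0.97 × 169.68 = 164.5896 now; the wife offers that and keeps 435.4104.
Round 3 (the husband proposes): the wife can get 435.4104 next round, worth 0.88 × 435.4104 = 383.161152 now; the husband offers that and keeps 216.838848.
Round 2 (the wife proposes): the husband can get 216.838848 next round, worth 0.97 × 216.838848 = 210.33368256 now. The wife offers 210.33368256 and keeps 600 − 210.33368256 = 389.66631744.
Round 1 (the husband proposes): the wife can get 389.66631744 next round, worth 0.88 × 389.66631744 = 342.9063593472 now. The husband offers 342.9063593472 and keeps 600 − 342.9063593472 = 257.0936406528.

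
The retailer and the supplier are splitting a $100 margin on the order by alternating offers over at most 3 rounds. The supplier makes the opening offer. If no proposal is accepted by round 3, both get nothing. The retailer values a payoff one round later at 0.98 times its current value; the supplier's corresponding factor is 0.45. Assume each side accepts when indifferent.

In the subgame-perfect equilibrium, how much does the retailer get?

53.9

Round 3 (the supplier proposes): the retailer will accept anything ≥ 0, so the supplier offers 0 and keeps 100.
Round 2 (the retailer proposes): the supplier can get 100 next round, worth 0.45 × 100 = 45 now; the retailer offers that and keeps 55.
Round 1 (the supplier proposes): the retailer can get 55 next round, worth 0.98 × 55 = 53.9 now. The supplier offers 53.9 and keeps 100 − 53.9 = 46.1.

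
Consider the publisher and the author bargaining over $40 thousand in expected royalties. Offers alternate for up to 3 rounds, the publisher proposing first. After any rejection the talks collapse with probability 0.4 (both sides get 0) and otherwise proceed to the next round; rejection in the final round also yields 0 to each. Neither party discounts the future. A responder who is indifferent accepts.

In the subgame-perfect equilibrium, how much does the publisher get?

30.4

Round 3 (the publisher proposes): rejection yields 0 for the author; the publisher offers 0 and keeps 40.
Round 2 (the author proposes): rejecting gives the publisher an expected 0.6 × 40 = 24, so the author offers 24, keeping 16.
Round 1 (the publisher proposes): rejecting gives the author an expected 0.6 × 16 = 9.6. The publisher offers 9.6 and keeps 40 − 9.6 = 30.4.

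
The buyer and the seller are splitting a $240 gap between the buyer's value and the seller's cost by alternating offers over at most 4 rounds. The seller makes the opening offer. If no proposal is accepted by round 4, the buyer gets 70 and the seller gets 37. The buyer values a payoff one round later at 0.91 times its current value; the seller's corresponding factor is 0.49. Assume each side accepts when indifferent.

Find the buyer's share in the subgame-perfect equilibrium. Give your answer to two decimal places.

Round 4 (the buyer proposes): the seller gets 37 if talks fail, so the buyer offers 37 and keeps 203.
Round 3 (the seller proposes): the buyer can get 203 next round, worth 0.91 × 203 = 184.73 now, so the seller offers 184.73, keeping 55.27.
Round 2 (the buyer proposes): the seller can get 55.27 next round, worth 0.49 × 55.27 = 27.0823 now. The buyer offers 27.0823 and keeps 240 − 27.0823 = 212.9177.
Round 1 (the seller proposes): the buyer can get 212.9177 next round, worth 0.91 × 212.9177 = 193.755107 now; the seller offers that and keeps 46.244893.

193.76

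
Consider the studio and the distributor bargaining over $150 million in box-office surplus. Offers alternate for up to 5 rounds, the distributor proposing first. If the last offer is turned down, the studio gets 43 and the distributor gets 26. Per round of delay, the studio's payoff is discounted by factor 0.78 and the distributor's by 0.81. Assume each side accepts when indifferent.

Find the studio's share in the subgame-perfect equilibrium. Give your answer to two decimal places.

Round 5 (the distributor proposes): the studio gets 43 if talks fail, so the distributor offers 43 and keeps 107.
Round 4 (the studio proposes): the distributor can get 107 next round, worth 0.81 × 107 = 86.67 now. The studio offers 86.67 and keeps 150 − 86.67 = 63.33.
Round 3 (the distributor proposes): the studio can get 63.33 next round, worth 0.78 × 63.33 = 49.3974 now; the distributor offers that and keeps 100.6026.
Round 2 (the studio proposes): the distributor can get 100.6026 next round, worth 0.81 × 100.6026 = 81.488106 now; the studio offers that and keeps 68.511894.
Round 1 (the distributor proposes): the studio can get 68.511894 next round, worth 0.78 × 68.511894 = 53.43927732 now, so the distributor offers 53.43927732, keeping 96.56072268.

53.44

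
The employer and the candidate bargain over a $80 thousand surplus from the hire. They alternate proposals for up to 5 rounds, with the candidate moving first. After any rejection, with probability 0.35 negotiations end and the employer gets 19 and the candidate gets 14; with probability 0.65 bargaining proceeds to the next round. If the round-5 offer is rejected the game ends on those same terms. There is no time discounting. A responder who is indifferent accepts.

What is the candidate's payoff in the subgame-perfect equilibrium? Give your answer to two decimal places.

45.79

Round 5 (the candidate proposes): the employer gets 19 if talks fail, so the candidate offers 19 and keeps 61.
Round 4 (the employer proposes): rejecting gives the candidate an expected 0.65 × 61 + 0.35 × 14 = 44.55. The employer offers 44.55 and keeps 80 − 44.55 = 35.45.
Round 3 (the candidate proposes): rejecting gives the employer an expected 0.65 × 35.45 + 0.35 × 19 = 29.6925. The candidate offers 29.6925 and keeps 80 − 29.6925 = 50.3075.
Round 2 (the employer proposes): rejecting gives the candidate an expected 0.65 × 50.3075 + 0.35 × 14 = 37.599875, so the employer offers 37.599875, keeping 42.400125.
Round 1 (the candidate proposes): rejecting gives the employer an expected 0.65 × 42.400125 + 0.35 × 19 = 34.21008125; the candidate offers that and keeps 45.78991875.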